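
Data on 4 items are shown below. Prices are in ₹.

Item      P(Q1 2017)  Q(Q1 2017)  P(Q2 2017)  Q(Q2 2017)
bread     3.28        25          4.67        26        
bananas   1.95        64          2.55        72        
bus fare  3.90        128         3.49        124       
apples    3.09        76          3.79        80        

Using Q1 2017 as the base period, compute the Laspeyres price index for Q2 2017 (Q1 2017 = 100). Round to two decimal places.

Laspeyres price index uses base-period quantities as weights.
ΣP(Q2 2017)·Q(Q1 2017) = 4.67×25 + 2.55×64 + 3.49×128 + 3.79×76 = 116.75 + 163.2 + 446.72 + 288.04 = 1014.71
ΣP(Q1 2017)·Q(Q1 2017) = 3.28×25 + 1.95×64 + 3.90×128 + 3.09×76 = 82 + 124.8 + 499.2 + 234.84 = 940.84
Index = 1014.71 / 940.84 × 100 = 107.8515

107.85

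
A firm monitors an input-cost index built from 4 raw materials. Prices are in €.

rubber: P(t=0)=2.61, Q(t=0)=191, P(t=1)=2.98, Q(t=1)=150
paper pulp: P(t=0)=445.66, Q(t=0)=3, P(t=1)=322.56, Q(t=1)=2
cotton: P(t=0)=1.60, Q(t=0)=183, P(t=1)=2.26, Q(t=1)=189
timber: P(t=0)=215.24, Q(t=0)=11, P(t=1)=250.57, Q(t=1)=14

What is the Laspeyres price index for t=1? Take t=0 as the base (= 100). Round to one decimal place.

Laspeyres price index uses base-period quantities as weights.
ΣP(t=1)·Q(t=0) = 2.98×191 + 322.56×3 + 2.26×183 + 250.57×11 = 569.18 + 967.68 + 413.58 + 2756.27 = 4706.71
ΣP(t=0)·Q(t=0) = 2.61×191 + 445.66×3 + 1.60×183 + 215.24×11 = 498.51 + 1336.98 + 292.8 + 2367.64 = 4495.93
Index = 4706.71 / 4495.93 × 100 = 104.6882

104.7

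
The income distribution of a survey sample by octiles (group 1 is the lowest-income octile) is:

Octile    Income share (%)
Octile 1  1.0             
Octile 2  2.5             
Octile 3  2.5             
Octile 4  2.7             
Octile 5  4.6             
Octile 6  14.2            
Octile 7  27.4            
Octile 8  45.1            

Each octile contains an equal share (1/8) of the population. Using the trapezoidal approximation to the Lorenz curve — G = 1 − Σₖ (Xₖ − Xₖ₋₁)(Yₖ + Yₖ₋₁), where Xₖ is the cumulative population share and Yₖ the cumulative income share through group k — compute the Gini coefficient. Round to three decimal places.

0.588

Cumulative income shares Yₖ: 0.0100, 0.0350, 0.0600, 0.0870, 0.1330, 0.2750, 0.5490, 1.0000
Σ (Xₖ−Xₖ₋₁)(Yₖ+Yₖ₋₁) = (1/8)(0.0100+0.0000) + (1/8)(0.0350+0.0100) + (1/8)(0.0600+0.0350) + (1/8)(0.0870+0.0600) + (1/8)(0.1330+0.0870) + (1/8)(0.2750+0.1330) + (1/8)(0.5490+0.2750) + (1/8)(1.0000+0.5490)
  = 0.0013 + 0.0056 + 0.0119 + 0.0184 + 0.0275 + 0.0510 + 0.1030 + 0.1936 = 0.4123
G = 1 − 0.4123 = 0.5877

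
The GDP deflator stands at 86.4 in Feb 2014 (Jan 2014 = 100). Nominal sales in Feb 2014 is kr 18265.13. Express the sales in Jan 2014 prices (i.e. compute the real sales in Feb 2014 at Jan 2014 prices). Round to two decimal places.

21140.20

Real = Nominal ÷ (Index/100) = 18265.13 ÷ (86.4/100)
     = 18265.13 ÷ 0.864 = 21140.1968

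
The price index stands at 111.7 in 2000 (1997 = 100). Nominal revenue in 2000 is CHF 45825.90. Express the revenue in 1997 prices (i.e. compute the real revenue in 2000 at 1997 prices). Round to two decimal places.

41025.87

Real = Nominal ÷ (Index/100) = 45825.90 ÷ (111.7/100)
     = 45825.90 ÷ 1.117 = 41025.8729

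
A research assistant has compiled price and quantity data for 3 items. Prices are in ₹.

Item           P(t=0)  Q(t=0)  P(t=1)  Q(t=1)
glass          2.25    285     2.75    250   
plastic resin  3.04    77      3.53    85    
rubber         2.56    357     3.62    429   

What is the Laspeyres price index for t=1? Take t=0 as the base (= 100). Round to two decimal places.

Laspeyres price index uses base-period quantities as weights.
ΣP(t=1)·Q(t=0) = 2.75×285 + 3.53×77 + 3.62×357 = 783.75 + 271.81 + 1292.34 = 2347.9
ΣP(t=0)·Q(t=0) = 2.25×285 + 3.04×77 + 2.56×357 = 641.25 + 234.08 + 913.92 = 1789.25
Index = 2347.9 / 1789.25 × 100 = 131.2226

131.22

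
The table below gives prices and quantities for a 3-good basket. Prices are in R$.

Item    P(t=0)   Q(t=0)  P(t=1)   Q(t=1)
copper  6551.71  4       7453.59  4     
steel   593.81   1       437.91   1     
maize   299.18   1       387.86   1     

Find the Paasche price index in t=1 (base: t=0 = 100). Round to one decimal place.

113.1

Paasche price index uses current-period quantities as weights.
ΣP(t=1)·Q(t=1) = 7453.59×4 + 437.91×1 + 387.86×1 = 29814.36 + 437.91 + 387.86 = 30640.13
ΣP(t=0)·Q(t=1) = 6551.71×4 + 593.81×1 + 299.18×1 = 26206.84 + 593.81 + 299.18 = 27099.83
Index = 30640.13 / 27099.83 × 100 = 113.0639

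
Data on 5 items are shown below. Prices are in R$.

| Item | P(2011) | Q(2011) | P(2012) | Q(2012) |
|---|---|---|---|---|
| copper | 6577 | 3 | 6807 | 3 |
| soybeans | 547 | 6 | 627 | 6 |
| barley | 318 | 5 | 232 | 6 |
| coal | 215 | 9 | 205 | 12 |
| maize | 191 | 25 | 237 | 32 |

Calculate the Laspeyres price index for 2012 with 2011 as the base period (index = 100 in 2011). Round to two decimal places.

105.75

Laspeyres price index uses base-period quantities as weights.
ΣP(2012)·Q(2011) = 6807×3 + 627×6 + 232×5 + 205×9 + 237×25 = 20421 + 3762 + 1160 + 1845 + 5925 = 33113
ΣP(2011)·Q(2011) = 6577×3 + 547×6 + 318×5 + 215×9 + 191×25 = 19731 + 3282 + 1590 + 1935 + 4775 = 31313
Index = 33113 / 31313 × 100 = 105.7484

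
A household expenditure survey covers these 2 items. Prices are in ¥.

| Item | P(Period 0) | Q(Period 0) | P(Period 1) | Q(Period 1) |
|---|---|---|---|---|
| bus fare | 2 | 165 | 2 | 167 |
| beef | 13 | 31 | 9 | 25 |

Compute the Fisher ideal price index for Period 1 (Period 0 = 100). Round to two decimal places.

83.95

Laspeyres component (base-period weights):
ΣP(Period 1)Q(Period 0) = 2×165 + 9×31 = 330 + 279 = 609
ΣP(Period 0)Q(Period 0) = 2×165 + 13×31 = 330 + 403 = 733
L = 609 / 733 × 100 = 83.0832
Paasche component (current-period weights):
ΣP(Period 1)Q(Period 1) = 2×167 + 9×25 = 334 + 225 = 559
ΣP(Period 0)Q(Period 1) = 2×167 + 13×25 = 334 + 325 = 659
P = 559 / 659 × 100 = 84.8255
Fisher = √(L × P) = √(83.0832 × 84.8255) = 83.9498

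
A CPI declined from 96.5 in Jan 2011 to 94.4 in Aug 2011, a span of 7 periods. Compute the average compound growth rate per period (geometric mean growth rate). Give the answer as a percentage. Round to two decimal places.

-0.31%

Growth factor = (94.4/96.5)^(1/7) = (0.978238)^(1/7) = 0.996862
Growth rate = 0.996862 − 1 = -0.003138 = -0.3138%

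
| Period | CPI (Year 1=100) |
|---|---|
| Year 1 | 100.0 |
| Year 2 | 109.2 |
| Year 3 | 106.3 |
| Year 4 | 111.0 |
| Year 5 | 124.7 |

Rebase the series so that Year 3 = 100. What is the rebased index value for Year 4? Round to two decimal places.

Rebased(Year 4) = 111.0 / 106.3 × 100 = 104.4214

104.42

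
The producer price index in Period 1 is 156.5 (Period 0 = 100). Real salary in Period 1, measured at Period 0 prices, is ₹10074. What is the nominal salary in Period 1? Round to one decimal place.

Nominal = Real × (Index/100) = 10074 × (156.5/100)
        = 10074 × 1.565 = 15765.8100

15765.8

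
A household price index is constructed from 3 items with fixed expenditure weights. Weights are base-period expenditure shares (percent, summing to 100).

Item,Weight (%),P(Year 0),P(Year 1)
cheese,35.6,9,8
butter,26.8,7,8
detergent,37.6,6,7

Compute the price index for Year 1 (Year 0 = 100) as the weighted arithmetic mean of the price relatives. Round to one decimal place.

cheese: 35.6 × (8/9) = 35.6 × 0.888889 = 31.6444
butter: 26.8 × (8/7) = 26.8 × 1.142857 = 30.6286
detergent: 37.6 × (7/6) = 37.6 × 1.166667 = 43.8667
Index = Σ wᵢ·(p₁ᵢ/p₀ᵢ) = 31.6444 + 30.6286 + 43.8667 = 106.1397

106.1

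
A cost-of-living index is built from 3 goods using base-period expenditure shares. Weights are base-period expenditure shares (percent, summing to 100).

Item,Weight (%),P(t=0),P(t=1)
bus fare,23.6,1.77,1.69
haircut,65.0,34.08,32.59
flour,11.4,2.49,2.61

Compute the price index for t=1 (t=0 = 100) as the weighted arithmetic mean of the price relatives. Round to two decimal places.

bus fare: 23.6 × (1.69/1.77) = 23.6 × 0.954802 = 22.5333
haircut: 65.0 × (32.59/34.08) = 65.0 × 0.956279 = 62.1582
flour: 11.4 × (2.61/2.49) = 11.4 × 1.048193 = 11.9494
Index = Σ wᵢ·(p₁ᵢ/p₀ᵢ) = 22.5333 + 62.1582 + 11.9494 = 96.6409

96.64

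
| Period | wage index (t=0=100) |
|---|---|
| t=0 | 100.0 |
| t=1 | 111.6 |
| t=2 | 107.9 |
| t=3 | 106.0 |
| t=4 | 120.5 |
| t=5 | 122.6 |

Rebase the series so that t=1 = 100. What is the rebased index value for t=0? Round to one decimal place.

Rebased(t=0) = 100.0 / 111.6 × 100 = 89.6057

89.6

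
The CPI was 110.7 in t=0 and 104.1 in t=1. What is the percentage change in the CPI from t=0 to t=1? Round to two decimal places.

Change = (104.1 − 110.7) / 110.7 × 100
       = -6.6 / 110.7 × 100 = -5.9621%

-5.96%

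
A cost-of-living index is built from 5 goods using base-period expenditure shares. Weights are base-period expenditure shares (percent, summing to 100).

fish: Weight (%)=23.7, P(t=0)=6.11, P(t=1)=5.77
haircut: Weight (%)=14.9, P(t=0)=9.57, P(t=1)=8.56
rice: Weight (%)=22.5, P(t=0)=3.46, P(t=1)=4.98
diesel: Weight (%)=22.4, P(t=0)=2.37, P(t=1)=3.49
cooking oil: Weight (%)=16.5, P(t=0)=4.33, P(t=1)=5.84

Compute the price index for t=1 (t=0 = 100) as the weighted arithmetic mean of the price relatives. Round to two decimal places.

fish: 23.7 × (5.77/6.11) = 23.7 × 0.944354 = 22.3812
haircut: 14.9 × (8.56/9.57) = 14.9 × 0.894462 = 13.3275
rice: 22.5 × (4.98/3.46) = 22.5 × 1.439306 = 32.3844
diesel: 22.4 × (3.49/2.37) = 22.4 × 1.472574 = 32.9857
cooking oil: 16.5 × (5.84/4.33) = 16.5 × 1.348730 = 22.2540
Index = Σ wᵢ·(p₁ᵢ/p₀ᵢ) = 22.3812 + 13.3275 + 32.3844 + 32.9857 + 22.2540 = 123.3327

123.33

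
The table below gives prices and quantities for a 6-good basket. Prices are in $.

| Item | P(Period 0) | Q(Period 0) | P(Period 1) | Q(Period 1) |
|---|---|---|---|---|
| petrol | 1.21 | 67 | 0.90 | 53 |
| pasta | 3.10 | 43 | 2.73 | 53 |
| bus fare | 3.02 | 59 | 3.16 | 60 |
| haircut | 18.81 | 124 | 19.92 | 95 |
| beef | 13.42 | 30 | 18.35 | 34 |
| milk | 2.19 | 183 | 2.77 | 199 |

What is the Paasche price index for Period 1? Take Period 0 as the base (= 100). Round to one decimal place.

111.7

Paasche price index uses current-period quantities as weights.
ΣP(Period 1)·Q(Period 1) = 0.90×53 + 2.73×53 + 3.16×60 + 19.92×95 + 18.35×34 + 2.77×199 = 47.7 + 144.69 + 189.6 + 1892.4 + 623.9 + 551.23 = 3449.52
ΣP(Period 0)·Q(Period 1) = 1.21×53 + 3.10×53 + 3.02×60 + 18.81×95 + 13.42×34 + 2.19×199 = 64.13 + 164.3 + 181.2 + 1786.95 + 456.28 + 435.81 = 3088.67
Index = 3449.52 / 3088.67 × 100 = 111.6830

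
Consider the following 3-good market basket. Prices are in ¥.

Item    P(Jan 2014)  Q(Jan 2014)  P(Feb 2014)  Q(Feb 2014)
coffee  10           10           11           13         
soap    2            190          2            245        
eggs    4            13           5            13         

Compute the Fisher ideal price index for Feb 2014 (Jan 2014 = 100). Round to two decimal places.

104.10

Laspeyres component (base-period weights):
ΣP(Feb 2014)Q(Jan 2014) = 11×10 + 2×190 + 5×13 = 110 + 380 + 65 = 555
ΣP(Jan 2014)Q(Jan 2014) = 10×10 + 2×190 + 4×13 = 100 + 380 + 52 = 532
L = 555 / 532 × 100 = 104.3233
Paasche component (current-period weights):
ΣP(Feb 2014)Q(Feb 2014) = 11×13 + 2×245 + 5×13 = 143 + 490 + 65 = 698
ΣP(Jan 2014)Q(Feb 2014) = 10×13 + 2×245 + 4×13 = 130 + 490 + 52 = 672
P = 698 / 672 × 100 = 103.8690
Fisher = √(L × P) = √(104.3233 × 103.8690) = 104.0959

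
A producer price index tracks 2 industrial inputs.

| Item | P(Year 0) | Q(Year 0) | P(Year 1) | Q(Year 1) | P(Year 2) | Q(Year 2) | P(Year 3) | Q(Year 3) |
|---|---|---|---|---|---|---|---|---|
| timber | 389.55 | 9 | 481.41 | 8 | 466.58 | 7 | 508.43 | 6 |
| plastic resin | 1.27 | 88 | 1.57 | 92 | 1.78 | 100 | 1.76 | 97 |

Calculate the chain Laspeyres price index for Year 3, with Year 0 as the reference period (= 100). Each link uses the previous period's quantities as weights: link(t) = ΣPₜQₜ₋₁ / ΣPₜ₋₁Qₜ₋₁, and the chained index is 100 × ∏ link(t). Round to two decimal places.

130.69

Link Year 0→Year 1:
ΣP(Year 1)Q(Year 0) = 481.41×9 + 1.57×88 = 4332.69 + 138.16 = 4470.85
ΣP(Year 0)Q(Year 0) = 389.55×9 + 1.27×88 = 3505.95 + 111.76 = 3617.71
link = 4470.85/3617.71 = 1.235823
Link Year 1→Year 2:
ΣP(Year 2)Q(Year 1) = 466.58×8 + 1.78×92 = 3732.64 + 163.76 = 3896.4
ΣP(Year 1)Q(Year 1) = 481.41×8 + 1.57×92 = 3851.28 + 144.44 = 3995.72
link = 3896.4/3995.72 = 0.975143
Link Year 2→Year 3:
ΣP(Year 3)Q(Year 2) = 508.43×7 + 1.76×100 = 3559.01 + 176 = 3735.01
ΣP(Year 2)Q(Year 2) = 466.58×7 + 1.78×100 = 3266.06 + 178 = 3444.06
link = 3735.01/3444.06 = 1.084479
Chained index = 100 × 1.235823 × 0.975143 × 1.084479 = 130.6911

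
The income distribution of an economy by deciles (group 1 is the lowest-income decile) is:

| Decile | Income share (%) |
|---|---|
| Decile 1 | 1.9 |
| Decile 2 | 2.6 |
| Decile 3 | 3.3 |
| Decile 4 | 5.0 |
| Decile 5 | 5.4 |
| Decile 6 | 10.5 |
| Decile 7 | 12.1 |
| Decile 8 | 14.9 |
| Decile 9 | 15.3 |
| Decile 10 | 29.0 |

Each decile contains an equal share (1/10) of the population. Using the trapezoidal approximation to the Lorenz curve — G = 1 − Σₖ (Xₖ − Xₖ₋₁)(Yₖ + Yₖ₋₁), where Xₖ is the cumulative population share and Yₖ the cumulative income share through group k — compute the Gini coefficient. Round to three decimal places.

Cumulative income shares Yₖ: 0.0190, 0.0450, 0.0780, 0.1280, 0.1820, 0.2870, 0.4080, 0.5570, 0.7100, 1.0000
Σ (Xₖ−Xₖ₋₁)(Yₖ+Yₖ₋₁) = (1/10)(0.0190+0.0000) + (1/10)(0.0450+0.0190) + (1/10)(0.0780+0.0450) + (1/10)(0.1280+0.0780) + (1/10)(0.1820+0.1280) + (1/10)(0.2870+0.1820) + (1/10)(0.4080+0.2870) + (1/10)(0.5570+0.4080) + (1/10)(0.7100+0.5570) + (1/10)(1.0000+0.7100)
  = 0.0019 + 0.0064 + 0.0123 + 0.0206 + 0.0310 + 0.0469 + 0.0695 + 0.0965 + 0.1267 + 0.1710 = 0.5828
G = 1 − 0.5828 = 0.4172

0.417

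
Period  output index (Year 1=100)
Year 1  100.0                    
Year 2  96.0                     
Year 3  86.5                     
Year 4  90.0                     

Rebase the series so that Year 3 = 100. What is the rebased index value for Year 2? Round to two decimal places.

110.98

Rebased(Year 2) = 96.0 / 86.5 × 100 = 110.9827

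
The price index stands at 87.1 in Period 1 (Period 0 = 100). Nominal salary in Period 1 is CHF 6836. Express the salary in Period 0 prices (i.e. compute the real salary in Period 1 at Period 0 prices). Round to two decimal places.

7848.45

Real = Nominal ÷ (Index/100) = 6836 ÷ (87.1/100)
     = 6836 ÷ 0.871 = 7848.4501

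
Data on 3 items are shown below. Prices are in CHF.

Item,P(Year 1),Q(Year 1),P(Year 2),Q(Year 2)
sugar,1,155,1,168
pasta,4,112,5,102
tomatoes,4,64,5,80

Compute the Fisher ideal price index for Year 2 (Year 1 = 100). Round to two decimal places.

Laspeyres component (base-period weights):
ΣP(Year 2)Q(Year 1) = 1×155 + 5×112 + 5×64 = 155 + 560 + 320 = 1035
ΣP(Year 1)Q(Year 1) = 1×155 + 4×112 + 4×64 = 155 + 448 + 256 = 859
L = 1035 / 859 × 100 = 120.4889
Paasche component (current-period weights):
ΣP(Year 2)Q(Year 2) = 1×168 + 5×102 + 5×80 = 168 + 510 + 400 = 1078
ΣP(Year 1)Q(Year 2) = 1×168 + 4×102 + 4×80 = 168 + 408 + 320 = 896
P = 1078 / 896 × 100 = 120.3125
Fisher = √(L × P) = √(120.4889 × 120.3125) = 120.4007

120.40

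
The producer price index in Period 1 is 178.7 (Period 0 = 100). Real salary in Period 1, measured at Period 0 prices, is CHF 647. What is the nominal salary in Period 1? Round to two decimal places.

1156.19

Nominal = Real × (Index/100) = 647 × (178.7/100)
        = 647 × 1.787 = 1156.1890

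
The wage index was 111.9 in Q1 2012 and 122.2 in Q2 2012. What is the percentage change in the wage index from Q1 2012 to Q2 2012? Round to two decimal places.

Change = (122.2 − 111.9) / 111.9 × 100
       = 10.3 / 111.9 × 100 = 9.2046%

9.20%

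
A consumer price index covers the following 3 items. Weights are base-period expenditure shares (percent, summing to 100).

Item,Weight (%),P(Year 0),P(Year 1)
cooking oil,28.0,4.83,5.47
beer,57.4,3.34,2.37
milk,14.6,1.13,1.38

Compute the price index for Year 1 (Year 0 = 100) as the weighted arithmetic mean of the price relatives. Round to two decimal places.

cooking oil: 28.0 × (5.47/4.83) = 28.0 × 1.132505 = 31.7101
beer: 57.4 × (2.37/3.34) = 57.4 × 0.709581 = 40.7299
milk: 14.6 × (1.38/1.13) = 14.6 × 1.221239 = 17.8301
Index = Σ wᵢ·(p₁ᵢ/p₀ᵢ) = 31.7101 + 40.7299 + 17.8301 = 90.2702

90.27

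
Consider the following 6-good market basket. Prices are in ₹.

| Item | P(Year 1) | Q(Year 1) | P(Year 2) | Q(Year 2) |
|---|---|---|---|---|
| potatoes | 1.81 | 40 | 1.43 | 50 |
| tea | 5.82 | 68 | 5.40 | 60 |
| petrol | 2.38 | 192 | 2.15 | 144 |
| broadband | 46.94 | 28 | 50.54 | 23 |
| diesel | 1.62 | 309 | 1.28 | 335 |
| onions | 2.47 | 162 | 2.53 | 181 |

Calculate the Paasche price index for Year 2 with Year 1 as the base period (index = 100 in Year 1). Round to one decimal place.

Paasche price index uses current-period quantities as weights.
ΣP(Year 2)·Q(Year 2) = 1.43×50 + 5.40×60 + 2.15×144 + 50.54×23 + 1.28×335 + 2.53×181 = 71.5 + 324 + 309.6 + 1162.42 + 428.8 + 457.93 = 2754.25
ΣP(Year 1)·Q(Year 2) = 1.81×50 + 5.82×60 + 2.38×144 + 46.94×23 + 1.62×335 + 2.47×181 = 90.5 + 349.2 + 342.72 + 1079.62 + 542.7 + 447.07 = 2851.81
Index = 2754.25 / 2851.81 × 100 = 96.5790

96.6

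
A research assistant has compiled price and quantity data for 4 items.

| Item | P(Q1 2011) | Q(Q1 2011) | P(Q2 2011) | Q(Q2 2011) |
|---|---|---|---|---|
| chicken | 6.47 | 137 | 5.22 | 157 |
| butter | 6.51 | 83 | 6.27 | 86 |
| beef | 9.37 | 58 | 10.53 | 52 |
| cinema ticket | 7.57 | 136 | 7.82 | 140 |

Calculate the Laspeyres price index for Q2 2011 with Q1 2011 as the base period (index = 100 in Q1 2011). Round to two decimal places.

97.00

Laspeyres price index uses base-period quantities as weights.
ΣP(Q2 2011)·Q(Q1 2011) = 5.22×137 + 6.27×83 + 10.53×58 + 7.82×136 = 715.14 + 520.41 + 610.74 + 1063.52 = 2909.81
ΣP(Q1 2011)·Q(Q1 2011) = 6.47×137 + 6.51×83 + 9.37×58 + 7.57×136 = 886.39 + 540.33 + 543.46 + 1029.52 = 2999.7
Index = 2909.81 / 2999.7 × 100 = 97.0034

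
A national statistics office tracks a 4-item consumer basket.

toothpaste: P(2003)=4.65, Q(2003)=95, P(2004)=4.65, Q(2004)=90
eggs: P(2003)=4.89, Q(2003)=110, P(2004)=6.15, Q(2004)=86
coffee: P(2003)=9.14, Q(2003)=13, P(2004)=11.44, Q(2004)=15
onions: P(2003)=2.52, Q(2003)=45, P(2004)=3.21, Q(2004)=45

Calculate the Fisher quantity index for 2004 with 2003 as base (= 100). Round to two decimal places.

89.71

Laspeyres component (base-period weights):
ΣP(2003)Q(2004) = 4.65×90 + 4.89×86 + 9.14×15 + 2.52×45 = 418.5 + 420.54 + 137.1 + 113.4 = 1089.54
ΣP(2003)Q(2003) = 4.65×95 + 4.89×110 + 9.14×13 + 2.52×45 = 441.75 + 537.9 + 118.82 + 113.4 = 1211.87
L = 1089.54 / 1211.87 × 100 = 89.9057
Paasche component (current-period weights):
ΣP(2004)Q(2004) = 4.65×90 + 6.15×86 + 11.44×15 + 3.21×45 = 418.5 + 528.9 + 171.6 + 144.45 = 1263.45
ΣP(2004)Q(2003) = 4.65×95 + 6.15×110 + 11.44×13 + 3.21×45 = 441.75 + 676.5 + 148.72 + 144.45 = 1411.42
P = 1263.45 / 1411.42 × 100 = 89.5162
Fisher = √(L × P) = √(89.9057 × 89.5162) = 89.7107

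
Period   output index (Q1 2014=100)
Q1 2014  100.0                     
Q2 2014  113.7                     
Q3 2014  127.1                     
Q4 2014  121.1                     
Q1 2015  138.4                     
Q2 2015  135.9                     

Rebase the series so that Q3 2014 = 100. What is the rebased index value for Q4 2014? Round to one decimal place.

95.3

Rebased(Q4 2014) = 121.1 / 127.1 × 100 = 95.2793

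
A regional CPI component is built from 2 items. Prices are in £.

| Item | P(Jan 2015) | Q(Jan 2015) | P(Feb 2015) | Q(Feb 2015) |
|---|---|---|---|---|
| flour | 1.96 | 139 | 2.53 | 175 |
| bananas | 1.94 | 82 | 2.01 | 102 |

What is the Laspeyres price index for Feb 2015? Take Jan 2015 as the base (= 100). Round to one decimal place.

Laspeyres price index uses base-period quantities as weights.
ΣP(Feb 2015)·Q(Jan 2015) = 2.53×139 + 2.01×82 = 351.67 + 164.82 = 516.49
ΣP(Jan 2015)·Q(Jan 2015) = 1.96×139 + 1.94×82 = 272.44 + 159.08 = 431.52
Index = 516.49 / 431.52 × 100 = 119.6909

119.7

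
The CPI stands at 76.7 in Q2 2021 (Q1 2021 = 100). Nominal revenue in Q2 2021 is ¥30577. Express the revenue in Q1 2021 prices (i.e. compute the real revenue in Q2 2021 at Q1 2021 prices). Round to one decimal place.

39865.7

Real = Nominal ÷ (Index/100) = 30577 ÷ (76.7/100)
     = 30577 ÷ 0.767 = 39865.7106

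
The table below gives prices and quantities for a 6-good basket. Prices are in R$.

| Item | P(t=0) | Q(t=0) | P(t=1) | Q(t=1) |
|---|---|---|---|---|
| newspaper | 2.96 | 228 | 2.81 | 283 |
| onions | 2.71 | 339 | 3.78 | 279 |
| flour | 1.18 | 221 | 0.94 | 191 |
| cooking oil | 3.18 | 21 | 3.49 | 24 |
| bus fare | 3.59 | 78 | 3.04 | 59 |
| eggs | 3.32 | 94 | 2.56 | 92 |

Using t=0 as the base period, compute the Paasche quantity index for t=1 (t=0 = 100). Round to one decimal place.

94.3

Paasche quantity index uses current-period prices as weights.
ΣP(t=1)·Q(t=1) = 2.81×283 + 3.78×279 + 0.94×191 + 3.49×24 + 3.04×59 + 2.56×92 = 795.23 + 1054.62 + 179.54 + 83.76 + 179.36 + 235.52 = 2528.03
ΣP(t=1)·Q(t=0) = 2.81×228 + 3.78×339 + 0.94×221 + 3.49×21 + 3.04×78 + 2.56×94 = 640.68 + 1281.42 + 207.74 + 73.29 + 237.12 + 240.64 = 2680.89
Index = 2528.03 / 2680.89 × 100 = 94.2982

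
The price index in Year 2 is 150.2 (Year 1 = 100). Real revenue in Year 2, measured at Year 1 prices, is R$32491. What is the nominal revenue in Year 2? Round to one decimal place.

48801.5

Nominal = Real × (Index/100) = 32491 × (150.2/100)
        = 32491 × 1.502 = 48801.4820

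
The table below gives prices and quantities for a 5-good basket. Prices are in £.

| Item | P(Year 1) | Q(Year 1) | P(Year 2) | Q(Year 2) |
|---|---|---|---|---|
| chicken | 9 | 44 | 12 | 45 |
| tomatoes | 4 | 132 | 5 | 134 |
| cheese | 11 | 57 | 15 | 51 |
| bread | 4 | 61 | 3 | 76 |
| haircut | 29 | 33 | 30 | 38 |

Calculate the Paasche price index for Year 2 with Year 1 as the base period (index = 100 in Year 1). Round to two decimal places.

114.96

Paasche price index uses current-period quantities as weights.
ΣP(Year 2)·Q(Year 2) = 12×45 + 5×134 + 15×51 + 3×76 + 30×38 = 540 + 670 + 765 + 228 + 1140 = 3343
ΣP(Year 1)·Q(Year 2) = 9×45 + 4×134 + 11×51 + 4×76 + 29×38 = 405 + 536 + 561 + 304 + 1102 = 2908
Index = 3343 / 2908 × 100 = 114.9587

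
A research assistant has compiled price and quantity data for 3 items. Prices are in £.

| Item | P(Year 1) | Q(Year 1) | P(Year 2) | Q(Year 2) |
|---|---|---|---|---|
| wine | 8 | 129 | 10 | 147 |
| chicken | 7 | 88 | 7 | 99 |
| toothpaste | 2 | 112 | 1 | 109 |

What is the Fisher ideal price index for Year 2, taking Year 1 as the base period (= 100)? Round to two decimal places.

Laspeyres component (base-period weights):
ΣP(Year 2)Q(Year 1) = 10×129 + 7×88 + 1×112 = 1290 + 616 + 112 = 2018
ΣP(Year 1)Q(Year 1) = 8×129 + 7×88 + 2×112 = 1032 + 616 + 224 = 1872
L = 2018 / 1872 × 100 = 107.7991
Paasche component (current-period weights):
ΣP(Year 2)Q(Year 2) = 10×147 + 7×99 + 1×109 = 1470 + 693 + 109 = 2272
ΣP(Year 1)Q(Year 2) = 8×147 + 7×99 + 2×109 = 1176 + 693 + 218 = 2087
P = 2272 / 2087 × 100 = 108.8644
Fisher = √(L × P) = √(107.7991 × 108.8644) = 108.3305

108.33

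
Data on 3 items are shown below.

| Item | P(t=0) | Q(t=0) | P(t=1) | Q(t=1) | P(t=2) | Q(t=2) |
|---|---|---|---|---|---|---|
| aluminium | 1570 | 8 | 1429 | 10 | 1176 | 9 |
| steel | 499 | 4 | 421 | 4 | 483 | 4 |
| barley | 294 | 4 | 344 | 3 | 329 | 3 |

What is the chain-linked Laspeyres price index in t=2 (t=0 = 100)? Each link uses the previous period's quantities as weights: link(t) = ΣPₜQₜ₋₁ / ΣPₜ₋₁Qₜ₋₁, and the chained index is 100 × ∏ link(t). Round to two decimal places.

79.51

Link t=0→t=1:
ΣP(t=1)Q(t=0) = 1429×8 + 421×4 + 344×4 = 11432 + 1684 + 1376 = 14492
ΣP(t=0)Q(t=0) = 1570×8 + 499×4 + 294×4 = 12560 + 1996 + 1176 = 15732
link = 14492/15732 = 0.921180
Link t=1→t=2:
ΣP(t=2)Q(t=1) = 1176×10 + 483×4 + 329×3 = 11760 + 1932 + 987 = 14679
ΣP(t=1)Q(t=1) = 1429×10 + 421×4 + 344×3 = 14290 + 1684 + 1032 = 17006
link = 14679/17006 = 0.863166
Chained index = 100 × 0.921180 × 0.863166 = 79.5131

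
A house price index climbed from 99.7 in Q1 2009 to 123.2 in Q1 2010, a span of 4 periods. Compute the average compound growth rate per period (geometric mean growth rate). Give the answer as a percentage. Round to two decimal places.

Growth factor = (123.2/99.7)^(1/4) = (1.235707)^(1/4) = 1.054336
Growth rate = 1.054336 − 1 = 0.054336 = 5.4336%

5.43%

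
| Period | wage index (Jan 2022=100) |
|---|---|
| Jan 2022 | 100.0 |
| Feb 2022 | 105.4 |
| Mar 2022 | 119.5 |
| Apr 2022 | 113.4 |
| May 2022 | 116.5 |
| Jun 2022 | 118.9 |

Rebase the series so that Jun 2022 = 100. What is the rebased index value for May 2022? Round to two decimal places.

Rebased(May 2022) = 116.5 / 118.9 × 100 = 97.9815

97.98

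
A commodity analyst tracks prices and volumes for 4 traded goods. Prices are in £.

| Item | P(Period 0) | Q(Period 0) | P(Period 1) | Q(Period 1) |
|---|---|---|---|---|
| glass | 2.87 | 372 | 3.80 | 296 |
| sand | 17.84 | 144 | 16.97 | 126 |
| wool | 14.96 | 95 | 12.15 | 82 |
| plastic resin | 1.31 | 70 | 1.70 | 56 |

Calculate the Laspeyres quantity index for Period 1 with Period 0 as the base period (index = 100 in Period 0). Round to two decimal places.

Laspeyres quantity index uses base-period prices as weights.
ΣP(Period 0)·Q(Period 1) = 2.87×296 + 17.84×126 + 14.96×82 + 1.31×56 = 849.52 + 2247.84 + 1226.72 + 73.36 = 4397.44
ΣP(Period 0)·Q(Period 0) = 2.87×372 + 17.84×144 + 14.96×95 + 1.31×70 = 1067.64 + 2568.96 + 1421.2 + 91.7 = 5149.5
Index = 4397.44 / 5149.5 × 100 = 85.3955

85.40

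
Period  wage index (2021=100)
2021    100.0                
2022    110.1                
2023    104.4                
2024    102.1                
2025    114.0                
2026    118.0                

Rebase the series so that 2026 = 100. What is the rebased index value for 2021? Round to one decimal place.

84.7

Rebased(2021) = 100.0 / 118.0 × 100 = 84.7458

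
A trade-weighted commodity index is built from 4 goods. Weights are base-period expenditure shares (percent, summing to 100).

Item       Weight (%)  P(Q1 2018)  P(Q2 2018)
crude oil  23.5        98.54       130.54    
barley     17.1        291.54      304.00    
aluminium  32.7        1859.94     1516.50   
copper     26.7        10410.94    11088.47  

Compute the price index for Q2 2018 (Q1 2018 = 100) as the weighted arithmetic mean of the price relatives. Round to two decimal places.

crude oil: 23.5 × (130.54/98.54) = 23.5 × 1.324741 = 31.1314
barley: 17.1 × (304.00/291.54) = 17.1 × 1.042739 = 17.8308
aluminium: 32.7 × (1516.50/1859.94) = 32.7 × 0.815349 = 26.6619
copper: 26.7 × (11088.47/10410.94) = 26.7 × 1.065079 = 28.4376
Index = Σ wᵢ·(p₁ᵢ/p₀ᵢ) = 31.1314 + 17.8308 + 26.6619 + 28.4376 = 104.0618

104.06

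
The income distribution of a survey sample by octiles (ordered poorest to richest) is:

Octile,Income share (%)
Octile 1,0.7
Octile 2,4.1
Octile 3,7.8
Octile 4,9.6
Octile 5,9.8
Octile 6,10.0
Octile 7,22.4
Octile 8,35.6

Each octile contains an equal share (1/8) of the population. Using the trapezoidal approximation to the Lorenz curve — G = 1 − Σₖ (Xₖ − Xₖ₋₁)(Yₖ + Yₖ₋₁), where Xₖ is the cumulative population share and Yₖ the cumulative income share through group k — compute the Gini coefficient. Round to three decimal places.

0.428

Cumulative income shares Yₖ: 0.0070, 0.0480, 0.1260, 0.2220, 0.3200, 0.4200, 0.6440, 1.0000
Σ (Xₖ−Xₖ₋₁)(Yₖ+Yₖ₋₁) = (1/8)(0.0070+0.0000) + (1/8)(0.0480+0.0070) + (1/8)(0.1260+0.0480) + (1/8)(0.2220+0.1260) + (1/8)(0.3200+0.2220) + (1/8)(0.4200+0.3200) + (1/8)(0.6440+0.4200) + (1/8)(1.0000+0.6440)
  = 0.0009 + 0.0069 + 0.0217 + 0.0435 + 0.0678 + 0.0925 + 0.1330 + 0.2055 = 0.5717
G = 1 − 0.5717 = 0.4283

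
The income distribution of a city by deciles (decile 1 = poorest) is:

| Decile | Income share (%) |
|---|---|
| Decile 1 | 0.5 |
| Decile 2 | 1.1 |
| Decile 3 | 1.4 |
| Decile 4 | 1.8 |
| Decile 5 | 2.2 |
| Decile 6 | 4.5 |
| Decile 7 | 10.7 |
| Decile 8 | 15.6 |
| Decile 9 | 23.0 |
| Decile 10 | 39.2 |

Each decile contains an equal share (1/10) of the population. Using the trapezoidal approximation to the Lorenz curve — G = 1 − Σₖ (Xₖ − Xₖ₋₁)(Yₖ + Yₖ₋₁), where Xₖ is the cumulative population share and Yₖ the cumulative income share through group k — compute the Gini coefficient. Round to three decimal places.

0.602

Cumulative income shares Yₖ: 0.0050, 0.0160, 0.0300, 0.0480, 0.0700, 0.1150, 0.2220, 0.3780, 0.6080, 1.0000
Σ (Xₖ−Xₖ₋₁)(Yₖ+Yₖ₋₁) = (1/10)(0.0050+0.0000) + (1/10)(0.0160+0.0050) + (1/10)(0.0300+0.0160) + (1/10)(0.0480+0.0300) + (1/10)(0.0700+0.0480) + (1/10)(0.1150+0.0700) + (1/10)(0.2220+0.1150) + (1/10)(0.3780+0.2220) + (1/10)(0.6080+0.3780) + (1/10)(1.0000+0.6080)
  = 0.0005 + 0.0021 + 0.0046 + 0.0078 + 0.0118 + 0.0185 + 0.0337 + 0.0600 + 0.0986 + 0.1608 = 0.3984
G = 1 − 0.3984 = 0.6016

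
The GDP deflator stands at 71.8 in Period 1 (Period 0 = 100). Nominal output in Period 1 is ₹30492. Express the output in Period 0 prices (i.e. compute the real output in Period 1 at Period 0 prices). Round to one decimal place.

Real = Nominal ÷ (Index/100) = 30492 ÷ (71.8/100)
     = 30492 ÷ 0.718 = 42467.9666

42468.0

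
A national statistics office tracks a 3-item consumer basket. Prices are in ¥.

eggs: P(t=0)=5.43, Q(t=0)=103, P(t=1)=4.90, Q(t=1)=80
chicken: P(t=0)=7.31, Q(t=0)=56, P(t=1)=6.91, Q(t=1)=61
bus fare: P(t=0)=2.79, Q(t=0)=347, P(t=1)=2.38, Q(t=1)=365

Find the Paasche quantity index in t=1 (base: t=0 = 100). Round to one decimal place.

97.9

Paasche quantity index uses current-period prices as weights.
ΣP(t=1)·Q(t=1) = 4.90×80 + 6.91×61 + 2.38×365 = 392 + 421.51 + 868.7 = 1682.21
ΣP(t=1)·Q(t=0) = 4.90×103 + 6.91×56 + 2.38×347 = 504.7 + 386.96 + 825.86 = 1717.52
Index = 1682.21 / 1717.52 × 100 = 97.9441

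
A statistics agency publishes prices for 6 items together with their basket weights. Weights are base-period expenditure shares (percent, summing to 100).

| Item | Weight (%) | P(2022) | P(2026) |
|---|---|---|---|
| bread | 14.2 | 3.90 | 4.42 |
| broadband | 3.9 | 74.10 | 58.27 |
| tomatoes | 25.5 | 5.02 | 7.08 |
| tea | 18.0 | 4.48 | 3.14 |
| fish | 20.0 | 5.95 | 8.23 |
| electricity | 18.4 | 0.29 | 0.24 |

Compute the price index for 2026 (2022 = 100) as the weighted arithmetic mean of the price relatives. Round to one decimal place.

110.6

bread: 14.2 × (4.42/3.90) = 14.2 × 1.133333 = 16.0933
broadband: 3.9 × (58.27/74.10) = 3.9 × 0.786370 = 3.0668
tomatoes: 25.5 × (7.08/5.02) = 25.5 × 1.410359 = 35.9641
tea: 18.0 × (3.14/4.48) = 18.0 × 0.700893 = 12.6161
fish: 20.0 × (8.23/5.95) = 20.0 × 1.383193 = 27.6639
electricity: 18.4 × (0.24/0.29) = 18.4 × 0.827586 = 15.2276
Index = Σ wᵢ·(p₁ᵢ/p₀ᵢ) = 16.0933 + 3.0668 + 35.9641 + 12.6161 + 27.6639 + 15.2276 = 110.6318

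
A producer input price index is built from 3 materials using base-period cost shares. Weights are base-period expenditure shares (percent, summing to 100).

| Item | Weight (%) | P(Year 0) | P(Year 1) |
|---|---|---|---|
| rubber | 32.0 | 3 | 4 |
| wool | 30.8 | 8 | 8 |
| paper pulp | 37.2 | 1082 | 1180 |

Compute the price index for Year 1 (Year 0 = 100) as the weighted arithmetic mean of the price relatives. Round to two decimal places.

114.04

rubber: 32.0 × (4/3) = 32.0 × 1.333333 = 42.6667
wool: 30.8 × (8/8) = 30.8 × 1.000000 = 30.8000
paper pulp: 37.2 × (1180/1082) = 37.2 × 1.090573 = 40.5693
Index = Σ wᵢ·(p₁ᵢ/p₀ᵢ) = 42.6667 + 30.8000 + 40.5693 = 114.0360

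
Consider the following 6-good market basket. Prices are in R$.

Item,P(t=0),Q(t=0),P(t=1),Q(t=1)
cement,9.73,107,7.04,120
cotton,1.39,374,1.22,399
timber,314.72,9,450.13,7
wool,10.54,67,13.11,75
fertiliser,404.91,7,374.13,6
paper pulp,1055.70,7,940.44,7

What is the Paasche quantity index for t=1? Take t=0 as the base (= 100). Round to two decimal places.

Paasche quantity index uses current-period prices as weights.
ΣP(t=1)·Q(t=1) = 7.04×120 + 1.22×399 + 450.13×7 + 13.11×75 + 374.13×6 + 940.44×7 = 844.8 + 486.78 + 3150.91 + 983.25 + 2244.78 + 6583.08 = 14293.6
ΣP(t=1)·Q(t=0) = 7.04×107 + 1.22×374 + 450.13×9 + 13.11×67 + 374.13×7 + 940.44×7 = 753.28 + 456.28 + 4051.17 + 878.37 + 2618.91 + 6583.08 = 15341.09
Index = 14293.6 / 15341.09 × 100 = 93.1720

93.17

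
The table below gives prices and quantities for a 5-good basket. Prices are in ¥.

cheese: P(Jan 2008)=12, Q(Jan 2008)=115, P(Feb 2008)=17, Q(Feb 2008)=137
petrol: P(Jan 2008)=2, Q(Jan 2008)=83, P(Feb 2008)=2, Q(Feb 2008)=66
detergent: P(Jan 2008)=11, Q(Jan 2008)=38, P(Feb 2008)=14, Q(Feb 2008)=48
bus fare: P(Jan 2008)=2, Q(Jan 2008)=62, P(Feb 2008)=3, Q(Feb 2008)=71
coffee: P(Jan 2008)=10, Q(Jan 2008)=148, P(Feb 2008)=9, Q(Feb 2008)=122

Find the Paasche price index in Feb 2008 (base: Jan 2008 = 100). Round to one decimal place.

Paasche price index uses current-period quantities as weights.
ΣP(Feb 2008)·Q(Feb 2008) = 17×137 + 2×66 + 14×48 + 3×71 + 9×122 = 2329 + 132 + 672 + 213 + 1098 = 4444
ΣP(Jan 2008)·Q(Feb 2008) = 12×137 + 2×66 + 11×48 + 2×71 + 10×122 = 1644 + 132 + 528 + 142 + 1220 = 3666
Index = 4444 / 3666 × 100 = 121.2220

121.2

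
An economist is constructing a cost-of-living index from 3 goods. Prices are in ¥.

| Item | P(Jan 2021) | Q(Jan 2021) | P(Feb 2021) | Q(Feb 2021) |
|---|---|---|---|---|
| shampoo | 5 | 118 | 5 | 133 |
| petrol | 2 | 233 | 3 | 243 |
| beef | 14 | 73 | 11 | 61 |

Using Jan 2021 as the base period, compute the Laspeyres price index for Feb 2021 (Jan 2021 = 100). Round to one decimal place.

100.7

Laspeyres price index uses base-period quantities as weights.
ΣP(Feb 2021)·Q(Jan 2021) = 5×118 + 3×233 + 11×73 = 590 + 699 + 803 = 2092
ΣP(Jan 2021)·Q(Jan 2021) = 5×118 + 2×233 + 14×73 = 590 + 466 + 1022 = 2078
Index = 2092 / 2078 × 100 = 100.6737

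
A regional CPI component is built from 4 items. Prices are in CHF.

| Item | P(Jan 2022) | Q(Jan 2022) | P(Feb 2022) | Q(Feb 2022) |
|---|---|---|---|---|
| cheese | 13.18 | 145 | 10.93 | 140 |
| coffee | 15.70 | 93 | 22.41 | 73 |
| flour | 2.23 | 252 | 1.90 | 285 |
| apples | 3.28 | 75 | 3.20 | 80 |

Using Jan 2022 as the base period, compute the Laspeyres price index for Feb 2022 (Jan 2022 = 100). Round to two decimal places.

Laspeyres price index uses base-period quantities as weights.
ΣP(Feb 2022)·Q(Jan 2022) = 10.93×145 + 22.41×93 + 1.90×252 + 3.20×75 = 1584.85 + 2084.13 + 478.8 + 240 = 4387.78
ΣP(Jan 2022)·Q(Jan 2022) = 13.18×145 + 15.70×93 + 2.23×252 + 3.28×75 = 1911.1 + 1460.1 + 561.96 + 246 = 4179.16
Index = 4387.78 / 4179.16 × 100 = 104.9919

104.99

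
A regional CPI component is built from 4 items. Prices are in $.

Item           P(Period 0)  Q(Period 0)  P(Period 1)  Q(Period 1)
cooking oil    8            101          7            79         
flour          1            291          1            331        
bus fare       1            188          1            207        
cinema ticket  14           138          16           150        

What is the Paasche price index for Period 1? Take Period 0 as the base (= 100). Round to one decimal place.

106.8

Paasche price index uses current-period quantities as weights.
ΣP(Period 1)·Q(Period 1) = 7×79 + 1×331 + 1×207 + 16×150 = 553 + 331 + 207 + 2400 = 3491
ΣP(Period 0)·Q(Period 1) = 8×79 + 1×331 + 1×207 + 14×150 = 632 + 331 + 207 + 2100 = 3270
Index = 3491 / 3270 × 100 = 106.7584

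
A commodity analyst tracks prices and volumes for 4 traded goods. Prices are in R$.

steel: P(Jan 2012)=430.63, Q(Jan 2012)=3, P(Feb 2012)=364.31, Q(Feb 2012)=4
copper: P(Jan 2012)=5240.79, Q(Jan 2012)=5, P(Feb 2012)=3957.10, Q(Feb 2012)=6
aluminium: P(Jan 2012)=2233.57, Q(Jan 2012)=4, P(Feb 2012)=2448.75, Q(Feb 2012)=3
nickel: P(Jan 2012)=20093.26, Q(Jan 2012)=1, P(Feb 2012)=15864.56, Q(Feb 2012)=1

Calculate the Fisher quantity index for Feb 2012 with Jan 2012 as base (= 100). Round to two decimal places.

105.05

Laspeyres component (base-period weights):
ΣP(Jan 2012)Q(Feb 2012) = 430.63×4 + 5240.79×6 + 2233.57×3 + 20093.26×1 = 1722.52 + 31444.74 + 6700.71 + 20093.26 = 59961.23
ΣP(Jan 2012)Q(Jan 2012) = 430.63×3 + 5240.79×5 + 2233.57×4 + 20093.26×1 = 1291.89 + 26203.95 + 8934.28 + 20093.26 = 56523.38
L = 59961.23 / 56523.38 × 100 = 106.0822
Paasche component (current-period weights):
ΣP(Feb 2012)Q(Feb 2012) = 364.31×4 + 3957.10×6 + 2448.75×3 + 15864.56×1 = 1457.24 + 23742.6 + 7346.25 + 15864.56 = 48410.65
ΣP(Feb 2012)Q(Jan 2012) = 364.31×3 + 3957.10×5 + 2448.75×4 + 15864.56×1 = 1092.93 + 19785.5 + 9795 + 15864.56 = 46537.99
P = 48410.65 / 46537.99 × 100 = 104.0239
Fisher = √(L × P) = √(106.0822 × 104.0239) = 105.0480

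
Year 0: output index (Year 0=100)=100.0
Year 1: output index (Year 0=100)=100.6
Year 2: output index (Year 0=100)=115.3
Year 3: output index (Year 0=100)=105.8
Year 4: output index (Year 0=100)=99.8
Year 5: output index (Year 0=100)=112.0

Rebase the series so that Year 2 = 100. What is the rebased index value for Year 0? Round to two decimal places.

86.73

Rebased(Year 0) = 100.0 / 115.3 × 100 = 86.7303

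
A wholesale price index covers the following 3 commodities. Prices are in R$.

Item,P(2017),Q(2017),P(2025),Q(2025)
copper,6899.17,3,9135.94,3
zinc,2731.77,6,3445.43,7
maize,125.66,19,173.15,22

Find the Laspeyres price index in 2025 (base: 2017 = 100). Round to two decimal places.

Laspeyres price index uses base-period quantities as weights.
ΣP(2025)·Q(2017) = 9135.94×3 + 3445.43×6 + 173.15×19 = 27407.82 + 20672.58 + 3289.85 = 51370.25
ΣP(2017)·Q(2017) = 6899.17×3 + 2731.77×6 + 125.66×19 = 20697.51 + 16390.62 + 2387.54 = 39475.67
Index = 51370.25 / 39475.67 × 100 = 130.1314

130.13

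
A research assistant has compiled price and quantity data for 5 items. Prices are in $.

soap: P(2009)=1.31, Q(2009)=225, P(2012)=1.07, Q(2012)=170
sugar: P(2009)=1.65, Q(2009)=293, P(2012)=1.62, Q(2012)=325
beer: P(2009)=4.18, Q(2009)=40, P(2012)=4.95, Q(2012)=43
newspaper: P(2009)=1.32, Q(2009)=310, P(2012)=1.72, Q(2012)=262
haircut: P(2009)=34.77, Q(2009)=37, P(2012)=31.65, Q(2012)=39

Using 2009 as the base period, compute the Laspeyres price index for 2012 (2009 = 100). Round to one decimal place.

99.1

Laspeyres price index uses base-period quantities as weights.
ΣP(2012)·Q(2009) = 1.07×225 + 1.62×293 + 4.95×40 + 1.72×310 + 31.65×37 = 240.75 + 474.66 + 198 + 533.2 + 1171.05 = 2617.66
ΣP(2009)·Q(2009) = 1.31×225 + 1.65×293 + 4.18×40 + 1.32×310 + 34.77×37 = 294.75 + 483.45 + 167.2 + 409.2 + 1286.49 = 2641.09
Index = 2617.66 / 2641.09 × 100 = 99.1129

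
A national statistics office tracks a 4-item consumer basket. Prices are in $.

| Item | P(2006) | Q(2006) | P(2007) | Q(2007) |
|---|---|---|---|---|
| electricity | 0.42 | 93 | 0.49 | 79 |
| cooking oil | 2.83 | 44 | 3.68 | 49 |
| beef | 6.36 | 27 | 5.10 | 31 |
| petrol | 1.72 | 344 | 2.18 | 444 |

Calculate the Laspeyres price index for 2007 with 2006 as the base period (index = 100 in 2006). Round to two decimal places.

Laspeyres price index uses base-period quantities as weights.
ΣP(2007)·Q(2006) = 0.49×93 + 3.68×44 + 5.10×27 + 2.18×344 = 45.57 + 161.92 + 137.7 + 749.92 = 1095.11
ΣP(2006)·Q(2006) = 0.42×93 + 2.83×44 + 6.36×27 + 1.72×344 = 39.06 + 124.52 + 171.72 + 591.68 = 926.98
Index = 1095.11 / 926.98 × 100 = 118.1374

118.14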